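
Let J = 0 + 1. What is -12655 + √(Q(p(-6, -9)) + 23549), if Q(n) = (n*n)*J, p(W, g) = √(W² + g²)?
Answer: -12655 + √23666 ≈ -12501.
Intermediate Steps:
J = 1
Q(n) = n² (Q(n) = (n*n)*1 = n²*1 = n²)
-12655 + √(Q(p(-6, -9)) + 23549) = -12655 + √((√((-6)² + (-9)²))² + 23549) = -12655 + √((√(36 + 81))² + 23549) = -12655 + √((√117)² + 23549) = -12655 + √((3*√13)² + 23549) = -12655 + √(117 + 23549) = -12655 + √23666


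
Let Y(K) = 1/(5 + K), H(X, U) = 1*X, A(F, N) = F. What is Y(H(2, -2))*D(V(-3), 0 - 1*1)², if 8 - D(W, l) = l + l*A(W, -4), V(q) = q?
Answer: 36/7 ≈ 5.1429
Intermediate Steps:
H(X, U) = X
D(W, l) = 8 - l - W*l (D(W, l) = 8 - (l + l*W) = 8 - (l + W*l) = 8 + (-l - W*l) = 8 - l - W*l)
Y(H(2, -2))*D(V(-3), 0 - 1*1)² = (8 - (0 - 1*1) - 1*(-3)*(0 - 1*1))²/(5 + 2) = (8 - (0 - 1) - 1*(-3)*(0 - 1))²/7 = (8 - 1*(-1) - 1*(-3)*(-1))²/7 = (8 + 1 - 3)²/7 = (⅐)*6² = (⅐)*36 = 36/7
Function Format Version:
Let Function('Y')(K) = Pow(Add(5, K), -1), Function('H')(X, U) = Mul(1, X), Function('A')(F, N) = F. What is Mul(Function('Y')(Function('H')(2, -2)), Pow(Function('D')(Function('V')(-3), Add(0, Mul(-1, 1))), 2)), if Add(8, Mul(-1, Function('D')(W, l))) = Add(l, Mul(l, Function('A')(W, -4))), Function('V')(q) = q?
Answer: Rational(36, 7) ≈ 5.1429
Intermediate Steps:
Function('H')(X, U) = X
Function('D')(W, l) = Add(8, Mul(-1, l), Mul(-1, W, l)) (Function('D')(W, l) = Add(8, Mul(-1, Add(l, Mul(l, W)))) = Add(8, Mul(-1, Add(l, Mul(W, l)))) = Add(8, Add(Mul(-1, l), Mul(-1, W, l))) = Add(8, Mul(-1, l), Mul(-1, W, l)))
Mul(Function('Y')(Function('H')(2, -2)), Pow(Function('D')(Function('V')(-3), Add(0, Mul(-1, 1))), 2)) = Mul(Pow(Add(5, 2), -1), Pow(Add(8, Mul(-1, Add(0, Mul(-1, 1))), Mul(-1, -3, Add(0, Mul(-1, 1)))), 2)) = Mul(Pow(7, -1), Pow(Add(8, Mul(-1, Add(0, -1)), Mul(-1, -3, Add(0, -1))), 2)) = Mul(Rational(1, 7), Pow(Add(8, Mul(-1, -1), Mul(-1, -3, -1)), 2)) = Mul(Rational(1, 7), Pow(Add(8, 1, -3), 2)) = Mul(Rational(1, 7), Pow(6, 2)) = Mul(Rational(1, 7), 36) = Rational(36, 7)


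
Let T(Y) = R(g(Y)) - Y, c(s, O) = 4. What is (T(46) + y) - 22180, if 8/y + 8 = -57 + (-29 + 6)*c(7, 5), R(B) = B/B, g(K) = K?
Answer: -3489333/157 ≈ -22225.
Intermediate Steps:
R(B) = 1
T(Y) = 1 - Y
y = -8/157 (y = 8/(-8 + (-57 + (-29 + 6)*4)) = 8/(-8 + (-57 - 23*4)) = 8/(-8 + (-57 - 92)) = 8/(-8 - 149) = 8/(-157) = 8*(-1/157) = -8/157 ≈ -0.050955)
(T(46) + y) - 22180 = ((1 - 1*46) - 8/157) - 22180 = ((1 - 46) - 8/157) - 22180 = (-45 - 8/157) - 22180 = -7073/157 - 22180 = -3489333/157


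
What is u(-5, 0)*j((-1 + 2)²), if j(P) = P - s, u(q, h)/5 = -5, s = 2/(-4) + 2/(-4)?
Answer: -50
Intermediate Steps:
s = -1 (s = 2*(-¼) + 2*(-¼) = -½ - ½ = -1)
u(q, h) = -25 (u(q, h) = 5*(-5) = -25)
j(P) = 1 + P (j(P) = P - 1*(-1) = P + 1 = 1 + P)
u(-5, 0)*j((-1 + 2)²) = -25*(1 + (-1 + 2)²) = -25*(1 + 1²) = -25*(1 + 1) = -25*2 = -50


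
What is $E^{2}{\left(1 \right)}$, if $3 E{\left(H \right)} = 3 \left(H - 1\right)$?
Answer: $0$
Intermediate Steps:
$E{\left(H \right)} = -1 + H$ ($E{\left(H \right)} = \frac{3 \left(H - 1\right)}{3} = \frac{3 \left(-1 + H\right)}{3} = \frac{-3 + 3 H}{3} = -1 + H$)
$E^{2}{\left(1 \right)} = \left(-1 + 1\right)^{2} = 0^{2} = 0$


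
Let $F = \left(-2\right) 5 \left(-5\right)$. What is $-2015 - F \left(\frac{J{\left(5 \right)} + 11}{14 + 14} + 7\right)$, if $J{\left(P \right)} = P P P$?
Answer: $- \frac{18255}{7} \approx -2607.9$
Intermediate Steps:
$J{\left(P \right)} = P^{3}$ ($J{\left(P \right)} = P^{2} P = P^{3}$)
$F = 50$ ($F = \left(-10\right) \left(-5\right) = 50$)
$-2015 - F \left(\frac{J{\left(5 \right)} + 11}{14 + 14} + 7\right) = -2015 - 50 \left(\frac{5^{3} + 11}{14 + 14} + 7\right) = -2015 - 50 \left(\frac{125 + 11}{28} + 7\right) = -2015 - 50 \left(136 \cdot \frac{1}{28} + 7\right) = -2015 - 50 \left(\frac{34}{7} + 7\right) = -2015 - 50 \cdot \frac{83}{7} = -2015 - \frac{4150}{7} = - \frac{18255}{7}$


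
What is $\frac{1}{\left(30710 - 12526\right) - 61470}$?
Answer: $- \frac{1}{43286} \approx -2.3102 \cdot 10^{-5}$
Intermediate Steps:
$\frac{1}{\left(30710 - 12526\right) - 61470} = \frac{1}{18184 - 61470} = \frac{1}{-43286} = - \frac{1}{43286}$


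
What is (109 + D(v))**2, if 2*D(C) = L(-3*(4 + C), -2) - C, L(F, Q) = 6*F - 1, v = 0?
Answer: 21025/4 ≈ 5256.3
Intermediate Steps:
L(F, Q) = -1 + 6*F
D(C) = -73/2 - 19*C/2 (D(C) = ((-1 + 6*(-3*(4 + C))) - C)/2 = ((-1 + 6*(-12 - 3*C)) - C)/2 = ((-1 + (-72 - 18*C)) - C)/2 = ((-73 - 18*C) - C)/2 = (-73 - 19*C)/2 = -73/2 - 19*C/2)
(109 + D(v))**2 = (109 + (-73/2 - 19/2*0))**2 = (109 + (-73/2 + 0))**2 = (109 - 73/2)**2 = (145/2)**2 = 21025/4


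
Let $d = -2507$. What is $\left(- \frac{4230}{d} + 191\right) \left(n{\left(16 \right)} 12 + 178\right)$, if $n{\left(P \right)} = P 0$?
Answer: $\frac{85985926}{2507} \approx 34298.0$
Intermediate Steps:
$n{\left(P \right)} = 0$
$\left(- \frac{4230}{d} + 191\right) \left(n{\left(16 \right)} 12 + 178\right) = \left(- \frac{4230}{-2507} + 191\right) \left(0 \cdot 12 + 178\right) = \left(\left(-4230\right) \left(- \frac{1}{2507}\right) + 191\right) \left(0 + 178\right) = \left(\frac{4230}{2507} + 191\right) 178 = \frac{483067}{2507} \cdot 178 = \frac{85985926}{2507}$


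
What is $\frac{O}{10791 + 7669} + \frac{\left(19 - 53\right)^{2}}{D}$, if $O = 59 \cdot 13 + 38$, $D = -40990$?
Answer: $\frac{1165719}{75667540} \approx 0.015406$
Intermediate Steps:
$O = 805$ ($O = 767 + 38 = 805$)
$\frac{O}{10791 + 7669} + \frac{\left(19 - 53\right)^{2}}{D} = \frac{805}{10791 + 7669} + \frac{\left(19 - 53\right)^{2}}{-40990} = \frac{805}{18460} + \left(-34\right)^{2} \left(- \frac{1}{40990}\right) = 805 \cdot \frac{1}{18460} + 1156 \left(- \frac{1}{40990}\right) = \frac{161}{3692} - \frac{578}{20495} = \frac{1165719}{75667540}$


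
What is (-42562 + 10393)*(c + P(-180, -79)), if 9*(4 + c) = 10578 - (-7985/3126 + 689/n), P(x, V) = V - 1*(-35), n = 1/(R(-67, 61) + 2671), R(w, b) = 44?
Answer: 62363687984767/9378 ≈ 6.6500e+9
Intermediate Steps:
n = 1/2715 (n = 1/(44 + 2671) = 1/2715 ≈ 0.00036832)
P(x, V) = 35 + V (P(x, V) = V + 35 = 35 + V)
c = -5814642733/28134 (c = -4 + (10578 - (-7985/3126 + 689/(1/2715)))/9 = -4 + (10578 - (-7985*1/3126 + 689*2715))/9 = -4 + (10578 - (-7985/3126 + 1870635))/9 = -4 + (10578 - 1*5847597025/3126)/9 = -4 + (10578 - 5847597025/3126)/9 = -4 + (⅑)*(-5814530197/3126) = -4 - 5814530197/28134 = -5814642733/28134 ≈ -2.0668e+5)
(-42562 + 10393)*(c + P(-180, -79)) = (-42562 + 10393)*(-5814642733/28134 + (35 - 79)) = -32169*(-5814642733/28134 - 44) = -32169*(-5815880629/28134) = 62363687984767/9378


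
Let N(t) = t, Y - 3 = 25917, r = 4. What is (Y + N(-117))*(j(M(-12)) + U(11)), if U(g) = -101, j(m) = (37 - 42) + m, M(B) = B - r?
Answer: -3147966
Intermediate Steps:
Y = 25920 (Y = 3 + 25917 = 25920)
M(B) = -4 + B (M(B) = B - 1*4 = B - 4 = -4 + B)
j(m) = -5 + m
(Y + N(-117))*(j(M(-12)) + U(11)) = (25920 - 117)*((-5 + (-4 - 12)) - 101) = 25803*((-5 - 16) - 101) = 25803*(-21 - 101) = 25803*(-122) = -3147966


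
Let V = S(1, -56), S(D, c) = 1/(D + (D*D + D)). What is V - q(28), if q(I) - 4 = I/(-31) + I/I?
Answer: -350/93 ≈ -3.7634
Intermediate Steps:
q(I) = 5 - I/31 (q(I) = 4 + (I/(-31) + I/I) = 4 + (I*(-1/31) + 1) = 4 + (-I/31 + 1) = 4 + (1 - I/31) = 5 - I/31)
S(D, c) = 1/(D² + 2*D) (S(D, c) = 1/(D + (D² + D)) = 1/(D + (D + D²)) = 1/(D² + 2*D))
V = ⅓ (V = 1/(1*(2 + 1)) = 1/3 = 1*(⅓) = ⅓ ≈ 0.33333)
V - q(28) = ⅓ - (5 - 1/31*28) = ⅓ - (5 - 28/31) = ⅓ - 1*127/31 = ⅓ - 127/31 = -350/93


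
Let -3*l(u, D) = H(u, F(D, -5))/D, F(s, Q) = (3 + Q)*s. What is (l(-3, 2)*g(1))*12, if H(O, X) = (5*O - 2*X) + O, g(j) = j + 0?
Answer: 20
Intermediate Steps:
F(s, Q) = s*(3 + Q)
g(j) = j
H(O, X) = -2*X + 6*O (H(O, X) = (-2*X + 5*O) + O = -2*X + 6*O)
l(u, D) = -(4*D + 6*u)/(3*D) (l(u, D) = -(-2*D*(3 - 5) + 6*u)/(3*D) = -(-2*D*(-2) + 6*u)/(3*D) = -(-(-4)*D + 6*u)/(3*D) = -(4*D + 6*u)/(3*D))
(l(-3, 2)*g(1))*12 = ((-4/3 - 2*(-3)/2)*1)*12 = ((-4/3 - 2*(-3)*1/2)*1)*12 = ((-4/3 + 3)*1)*12 = ((5/3)*1)*12 = (5/3)*12 = 20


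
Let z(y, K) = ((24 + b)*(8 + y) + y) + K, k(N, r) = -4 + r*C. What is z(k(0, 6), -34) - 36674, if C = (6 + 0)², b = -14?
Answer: -34296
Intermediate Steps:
C = 36 (C = 6² = 36)
k(N, r) = -4 + 36*r (k(N, r) = -4 + r*36 = -4 + 36*r)
z(y, K) = 80 + K + 11*y (z(y, K) = ((24 - 14)*(8 + y) + y) + K = (10*(8 + y) + y) + K = ((80 + 10*y) + y) + K = (80 + 11*y) + K = 80 + K + 11*y)
z(k(0, 6), -34) - 36674 = (80 - 34 + 11*(-4 + 36*6)) - 36674 = (80 - 34 + 11*(-4 + 216)) - 36674 = (80 - 34 + 11*212) - 36674 = (80 - 34 + 2332) - 36674 = 2378 - 36674 = -34296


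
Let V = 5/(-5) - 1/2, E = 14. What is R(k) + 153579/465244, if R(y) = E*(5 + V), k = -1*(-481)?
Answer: 22950535/465244 ≈ 49.330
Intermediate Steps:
k = 481
V = -3/2 (V = 5*(-1/5) - 1*1/2 = -1 - 1/2 = -3/2 ≈ -1.5000)
R(y) = 49 (R(y) = 14*(5 - 3/2) = 14*(7/2) = 49)
R(k) + 153579/465244 = 49 + 153579/465244 = 22950535/465244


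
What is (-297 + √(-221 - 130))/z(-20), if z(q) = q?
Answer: 297/20 - 3*I*√39/20 ≈ 14.85 - 0.93675*I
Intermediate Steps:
(-297 + √(-221 - 130))/z(-20) = (-297 + √(-221 - 130))/(-20) = (-297 + √(-351))*(-1/20) = (-297 + 3*I*√39)*(-1/20) = 297/20 - 3*I*√39/20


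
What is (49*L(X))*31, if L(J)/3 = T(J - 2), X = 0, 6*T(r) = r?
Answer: -1519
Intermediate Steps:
T(r) = r/6
L(J) = -1 + J/2 (L(J) = 3*((J - 2)/6) = 3*((-2 + J)/6) = 3*(-1/3 + J/6) = -1 + J/2)
(49*L(X))*31 = (49*(-1 + (1/2)*0))*31 = (49*(-1 + 0))*31 = (49*(-1))*31 = -49*31 = -1519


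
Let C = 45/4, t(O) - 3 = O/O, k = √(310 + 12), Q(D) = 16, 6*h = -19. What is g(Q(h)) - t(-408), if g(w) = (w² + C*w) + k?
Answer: 432 + √322 ≈ 449.94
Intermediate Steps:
h = -19/6 (h = (⅙)*(-19) = -19/6 ≈ -3.1667)
k = √322 ≈ 17.944
t(O) = 4 (t(O) = 3 + O/O = 3 + 1 = 4)
C = 45/4 (C = 45*(¼) = 45/4 ≈ 11.250)
g(w) = √322 + w² + 45*w/4 (g(w) = (w² + 45*w/4) + √322 = √322 + w² + 45*w/4)
g(Q(h)) - t(-408) = (√322 + 16² + (45/4)*16) - 1*4 = (√322 + 256 + 180) - 4 = (436 + √322) - 4 = 432 + √322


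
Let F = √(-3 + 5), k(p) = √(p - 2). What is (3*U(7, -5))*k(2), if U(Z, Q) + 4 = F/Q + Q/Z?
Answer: 0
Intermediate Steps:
k(p) = √(-2 + p)
F = √2 ≈ 1.4142
U(Z, Q) = -4 + Q/Z + √2/Q (U(Z, Q) = -4 + (√2/Q + Q/Z) = -4 + (Q/Z + √2/Q) = -4 + Q/Z + √2/Q)
(3*U(7, -5))*k(2) = (3*(-4 - 5/7 + √2/(-5)))*√(-2 + 2) = (3*(-4 - 5*⅐ + √2*(-⅕)))*√0 = (3*(-4 - 5/7 - √2/5))*0 = (3*(-33/7 - √2/5))*0 = (-99/7 - 3*√2/5)*0 = 0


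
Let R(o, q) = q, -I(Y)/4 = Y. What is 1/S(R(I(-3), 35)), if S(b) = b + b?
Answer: 1/70 ≈ 0.014286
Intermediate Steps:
I(Y) = -4*Y
S(b) = 2*b
1/S(R(I(-3), 35)) = 1/(2*35) = 1/70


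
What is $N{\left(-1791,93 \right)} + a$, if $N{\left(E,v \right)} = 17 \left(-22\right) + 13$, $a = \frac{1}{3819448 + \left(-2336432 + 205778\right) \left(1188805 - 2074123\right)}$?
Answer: $- \frac{680957966828619}{1886310157420} \approx -361.0$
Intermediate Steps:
$a = \frac{1}{1886310157420}$ ($a = \frac{1}{3819448 - -1886306337972} = \frac{1}{3819448 + 1886306337972} = \frac{1}{1886310157420} \approx 5.3014 \cdot 10^{-13}$)
$N{\left(E,v \right)} = -361$ ($N{\left(E,v \right)} = -374 + 13 = -361$)
$N{\left(-1791,93 \right)} + a = -361 + \frac{1}{1886310157420} = - \frac{680957966828619}{1886310157420}$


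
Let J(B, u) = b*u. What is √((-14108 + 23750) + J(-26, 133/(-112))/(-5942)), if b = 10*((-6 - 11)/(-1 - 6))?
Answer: √66725019910003/83188 ≈ 98.194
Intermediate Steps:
b = 170/7 (b = 10*(-17/(-7)) = 10*(-17*(-⅐)) = 10*(17/7) = 170/7 ≈ 24.286)
J(B, u) = 170*u/7
√((-14108 + 23750) + J(-26, 133/(-112))/(-5942)) = √((-14108 + 23750) + (170*(133/(-112))/7)/(-5942)) = √(9642 + (170*(133*(-1/112))/7)*(-1/5942)) = √(9642 + ((170/7)*(-19/16))*(-1/5942)) = √(9642 - 1615/56*(-1/5942)) = √(9642 + 1615/332752) = √(3208396399/332752) = √66725019910003/83188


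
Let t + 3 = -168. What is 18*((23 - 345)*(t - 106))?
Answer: 1605492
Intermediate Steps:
t = -171 (t = -3 - 168 = -171)
18*((23 - 345)*(t - 106)) = 18*((23 - 345)*(-171 - 106)) = 18*(-322*(-277)) = 18*89194 = 1605492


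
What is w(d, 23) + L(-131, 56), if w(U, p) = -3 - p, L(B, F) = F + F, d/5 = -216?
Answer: 86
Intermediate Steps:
d = -1080 (d = 5*(-216) = -1080)
L(B, F) = 2*F
w(d, 23) + L(-131, 56) = (-3 - 1*23) + 2*56 = (-3 - 23) + 112 = -26 + 112 = 86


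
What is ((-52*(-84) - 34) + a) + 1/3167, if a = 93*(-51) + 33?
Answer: -1190791/3167 ≈ -376.00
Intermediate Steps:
a = -4710 (a = -4743 + 33 = -4710)
((-52*(-84) - 34) + a) + 1/3167 = ((-52*(-84) - 34) - 4710) + 1/3167 = ((4368 - 34) - 4710) + 1/3167 = (4334 - 4710) + 1/3167 = -376 + 1/3167 = -1190791/3167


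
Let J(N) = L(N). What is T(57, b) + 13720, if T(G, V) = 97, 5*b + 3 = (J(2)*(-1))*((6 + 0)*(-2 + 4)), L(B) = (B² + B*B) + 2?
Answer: 13817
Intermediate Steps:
L(B) = 2 + 2*B² (L(B) = (B² + B²) + 2 = 2*B² + 2 = 2 + 2*B²)
J(N) = 2 + 2*N²
b = -123/5 (b = -⅗ + (((2 + 2*2²)*(-1))*((6 + 0)*(-2 + 4)))/5 = -⅗ + (((2 + 2*4)*(-1))*(6*2))/5 = -⅗ + (((2 + 8)*(-1))*12)/5 = -⅗ + ((10*(-1))*12)/5 = -⅗ + (-10*12)/5 = -⅗ + (⅕)*(-120) = -⅗ - 24 = -123/5 ≈ -24.600)
T(57, b) + 13720 = 97 + 13720 = 13817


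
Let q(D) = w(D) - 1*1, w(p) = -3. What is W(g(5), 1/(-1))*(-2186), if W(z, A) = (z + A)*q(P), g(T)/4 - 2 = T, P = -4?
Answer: 236088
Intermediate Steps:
g(T) = 8 + 4*T
q(D) = -4 (q(D) = -3 - 1*1 = -3 - 1 = -4)
W(z, A) = -4*A - 4*z (W(z, A) = (z + A)*(-4) = (A + z)*(-4) = -4*A - 4*z)
W(g(5), 1/(-1))*(-2186) = (-4/(-1) - 4*(8 + 4*5))*(-2186) = (-4*(-1) - 4*(8 + 20))*(-2186) = (4 - 4*28)*(-2186) = (4 - 112)*(-2186) = -108*(-2186) = 236088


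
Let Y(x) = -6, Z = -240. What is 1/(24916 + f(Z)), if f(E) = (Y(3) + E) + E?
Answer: 1/24430 ≈ 4.0933e-5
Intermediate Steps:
f(E) = -6 + 2*E (f(E) = (-6 + E) + E = -6 + 2*E)
1/(24916 + f(Z)) = 1/(24916 + (-6 + 2*(-240))) = 1/(24916 + (-6 - 480)) = 1/(24916 - 486) = 1/24430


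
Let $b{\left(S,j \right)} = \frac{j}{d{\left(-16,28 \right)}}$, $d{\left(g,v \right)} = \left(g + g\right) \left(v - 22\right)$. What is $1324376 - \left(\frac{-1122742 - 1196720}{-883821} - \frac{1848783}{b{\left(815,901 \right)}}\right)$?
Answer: $\frac{246967302687326}{265440907} \approx 9.304 \cdot 10^{5}$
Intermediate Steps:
$d{\left(g,v \right)} = 2 g \left(-22 + v\right)$
$b{\left(S,j \right)} = - \frac{j}{192}$ ($b{\left(S,j \right)} = \frac{j}{2 \left(-16\right) \left(-22 + 28\right)} = \frac{j}{2 \left(-16\right) 6} = \frac{j}{-192} = j \left(- \frac{1}{192}\right) = - \frac{j}{192}$)
$1324376 - \left(\frac{-1122742 - 1196720}{-883821} - \frac{1848783}{b{\left(815,901 \right)}}\right) = 1324376 - \left(\frac{-1122742 - 1196720}{-883821} - \frac{1848783}{\left(- \frac{1}{192}\right) 901}\right) = 1324376 - \left(\left(-1122742 - 1196720\right) \left(- \frac{1}{883821}\right) - \frac{1848783}{- \frac{901}{192}}\right) = 1324376 - \left(\left(-2319462\right) \left(- \frac{1}{883821}\right) - - \frac{354966336}{901}\right) = 1324376 - \left(\frac{773154}{294607} + \frac{354966336}{901}\right) = 1324376 - \frac{104576263961706}{265440907} = \frac{246967302687326}{265440907}$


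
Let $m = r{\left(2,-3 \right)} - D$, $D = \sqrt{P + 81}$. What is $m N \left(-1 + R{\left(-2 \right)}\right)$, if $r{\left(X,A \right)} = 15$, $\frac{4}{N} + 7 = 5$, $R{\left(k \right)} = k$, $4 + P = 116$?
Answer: $90 - 6 \sqrt{193} \approx 6.6453$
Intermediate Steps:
$P = 112$ ($P = -4 + 116 = 112$)
$N = -2$ ($N = \frac{4}{-7 + 5} = \frac{4}{-2} = 4 \left(- \frac{1}{2}\right) = -2$)
$D = \sqrt{193}$ ($D = \sqrt{112 + 81} = \sqrt{193} \approx 13.892$)
$m = 15 - \sqrt{193} \approx 1.1076$
$m N \left(-1 + R{\left(-2 \right)}\right) = \left(15 - \sqrt{193}\right) \left(- 2 \left(-1 - 2\right)\right) = \left(15 - \sqrt{193}\right) \left(\left(-2\right) \left(-3\right)\right) = \left(15 - \sqrt{193}\right) 6 = 90 - 6 \sqrt{193}$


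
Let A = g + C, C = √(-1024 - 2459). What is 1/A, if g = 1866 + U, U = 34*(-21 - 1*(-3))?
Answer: 418/525333 - I*√43/175111 ≈ 0.00079569 - 3.7447e-5*I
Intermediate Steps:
U = -612 (U = 34*(-21 + 3) = 34*(-18) = -612)
C = 9*I*√43 (C = √(-3483) = 9*I*√43 ≈ 59.017*I)
g = 1254 (g = 1866 - 612 = 1254)
A = 1254 + 9*I*√43 ≈ 1254.0 + 59.017*I
1/A = 1/(1254 + 9*I*√43)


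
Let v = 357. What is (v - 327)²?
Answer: 900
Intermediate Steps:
(v - 327)² = (357 - 327)² = 30² = 900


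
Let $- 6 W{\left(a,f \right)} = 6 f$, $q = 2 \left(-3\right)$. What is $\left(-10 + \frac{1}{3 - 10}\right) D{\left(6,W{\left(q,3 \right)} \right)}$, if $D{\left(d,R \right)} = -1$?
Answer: $\frac{71}{7} \approx 10.143$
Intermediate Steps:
$q = -6$
$W{\left(a,f \right)} = - f$ ($W{\left(a,f \right)} = - \frac{6 f}{6} = - f$)
$\left(-10 + \frac{1}{3 - 10}\right) D{\left(6,W{\left(q,3 \right)} \right)} = \left(-10 + \frac{1}{3 - 10}\right) \left(-1\right) = \left(-10 + \frac{1}{-7}\right) \left(-1\right) = \left(-10 - \frac{1}{7}\right) \left(-1\right) = \left(- \frac{71}{7}\right) \left(-1\right) = \frac{71}{7}$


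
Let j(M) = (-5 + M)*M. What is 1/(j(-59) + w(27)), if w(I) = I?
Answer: 1/3803 ≈ 0.00026295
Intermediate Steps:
j(M) = M*(-5 + M)
1/(j(-59) + w(27)) = 1/(-59*(-5 - 59) + 27) = 1/(-59*(-64) + 27) = 1/(3776 + 27) = 1/3803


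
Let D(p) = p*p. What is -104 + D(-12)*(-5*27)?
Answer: -19544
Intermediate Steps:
D(p) = p**2
-104 + D(-12)*(-5*27) = -104 + (-12)**2*(-5*27) = -104 + 144*(-135) = -104 - 19440 = -19544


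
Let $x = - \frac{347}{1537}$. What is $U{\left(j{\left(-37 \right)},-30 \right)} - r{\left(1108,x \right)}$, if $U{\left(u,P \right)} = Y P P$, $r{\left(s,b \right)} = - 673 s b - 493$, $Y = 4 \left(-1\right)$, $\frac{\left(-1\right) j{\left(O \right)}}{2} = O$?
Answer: $- \frac{263527807}{1537} \approx -1.7146 \cdot 10^{5}$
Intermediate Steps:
$j{\left(O \right)} = - 2 O$
$Y = -4$
$x = - \frac{347}{1537}$ ($x = \left(-347\right) \frac{1}{1537} = - \frac{347}{1537} \approx -0.22576$)
$r{\left(s,b \right)} = -493 - 673 b s$ ($r{\left(s,b \right)} = - 673 b s - 493 = -493 - 673 b s$)
$U{\left(u,P \right)} = - 4 P^{2}$ ($U{\left(u,P \right)} = - 4 P P = - 4 P^{2}$)
$U{\left(j{\left(-37 \right)},-30 \right)} - r{\left(1108,x \right)} = - 4 \left(-30\right)^{2} - \left(-493 - \left(- \frac{233531}{1537}\right) 1108\right) = \left(-4\right) 900 - \left(-493 + \frac{258752348}{1537}\right) = -3600 - \frac{257994607}{1537} = - \frac{263527807}{1537}$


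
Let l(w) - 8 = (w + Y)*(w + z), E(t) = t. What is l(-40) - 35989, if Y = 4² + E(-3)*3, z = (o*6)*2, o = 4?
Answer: -36245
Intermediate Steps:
z = 48 (z = (4*6)*2 = 24*2 = 48)
Y = 7 (Y = 4² - 3*3 = 16 - 9 = 7)
l(w) = 8 + (7 + w)*(48 + w) (l(w) = 8 + (w + 7)*(w + 48) = 8 + (7 + w)*(48 + w))
l(-40) - 35989 = (344 + (-40)² + 55*(-40)) - 35989 = (344 + 1600 - 2200) - 35989 = -256 - 35989 = -36245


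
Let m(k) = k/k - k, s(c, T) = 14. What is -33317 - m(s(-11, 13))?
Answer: -33304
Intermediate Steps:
m(k) = 1 - k
-33317 - m(s(-11, 13)) = -33317 - (1 - 1*14) = -33317 - (1 - 14) = -33317 - 1*(-13) = -33317 + 13 = -33304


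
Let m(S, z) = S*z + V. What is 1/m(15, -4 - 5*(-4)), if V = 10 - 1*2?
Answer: 1/248 ≈ 0.0040323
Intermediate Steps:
V = 8 (V = 10 - 2 = 8)
m(S, z) = 8 + S*z (m(S, z) = S*z + 8 = 8 + S*z)
1/m(15, -4 - 5*(-4)) = 1/(8 + 15*(-4 - 5*(-4))) = 1/(8 + 15*(-4 + 20)) = 1/(8 + 15*16) = 1/(8 + 240) = 1/248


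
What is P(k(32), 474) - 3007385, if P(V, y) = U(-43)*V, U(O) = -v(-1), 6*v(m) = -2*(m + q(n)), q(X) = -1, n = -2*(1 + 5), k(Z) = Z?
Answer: -9022219/3 ≈ -3.0074e+6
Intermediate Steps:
n = -12 (n = -2*6 = -12)
v(m) = 1/3 - m/3 (v(m) = (-2*(m - 1))/6 = (-2*(-1 + m))/6 = (2 - 2*m)/6 = 1/3 - m/3)
U(O) = -2/3 (U(O) = -(1/3 - 1/3*(-1)) = -(1/3 + 1/3) = -1*2/3 = -2/3)
P(V, y) = -2*V/3
P(k(32), 474) - 3007385 = -2/3*32 - 3007385 = -64/3 - 3007385 = -9022219/3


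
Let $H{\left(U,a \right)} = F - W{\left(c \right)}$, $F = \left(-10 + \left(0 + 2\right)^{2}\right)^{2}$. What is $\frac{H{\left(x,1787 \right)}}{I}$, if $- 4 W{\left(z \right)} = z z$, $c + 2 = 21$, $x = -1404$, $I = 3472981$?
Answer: $\frac{505}{13891924} \approx 3.6352 \cdot 10^{-5}$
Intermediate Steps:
$c = 19$ ($c = -2 + 21 = 19$)
$W{\left(z \right)} = - \frac{z^{2}}{4}$ ($W{\left(z \right)} = - \frac{z z}{4} = - \frac{z^{2}}{4}$)
$F = 36$ ($F = \left(-10 + 2^{2}\right)^{2} = \left(-10 + 4\right)^{2} = \left(-6\right)^{2} = 36$)
$H{\left(U,a \right)} = \frac{505}{4}$ ($H{\left(U,a \right)} = 36 - - \frac{19^{2}}{4} = 36 - \left(- \frac{1}{4}\right) 361 = 36 - - \frac{361}{4} = 36 + \frac{361}{4} = \frac{505}{4}$)
$\frac{H{\left(x,1787 \right)}}{I} = \frac{505}{4 \cdot 3472981} = \frac{505}{4} \cdot \frac{1}{3472981} = \frac{505}{13891924}$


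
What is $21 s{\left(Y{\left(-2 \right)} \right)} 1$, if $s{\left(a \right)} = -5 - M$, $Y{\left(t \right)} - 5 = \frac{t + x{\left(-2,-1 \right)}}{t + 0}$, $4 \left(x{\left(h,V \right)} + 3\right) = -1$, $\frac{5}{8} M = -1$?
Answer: $- \frac{357}{5} \approx -71.4$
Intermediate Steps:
$M = - \frac{8}{5}$ ($M = \frac{8}{5} \left(-1\right) = - \frac{8}{5} \approx -1.6$)
$x{\left(h,V \right)} = - \frac{13}{4}$ ($x{\left(h,V \right)} = -3 + \frac{1}{4} \left(-1\right) = -3 - \frac{1}{4} = - \frac{13}{4}$)
$Y{\left(t \right)} = 5 + \frac{- \frac{13}{4} + t}{t}$ ($Y{\left(t \right)} = 5 + \frac{t - \frac{13}{4}}{t + 0} = 5 + \frac{- \frac{13}{4} + t}{t}$)
$s{\left(a \right)} = - \frac{17}{5}$ ($s{\left(a \right)} = -5 - - \frac{8}{5} = -5 + \frac{8}{5} = - \frac{17}{5}$)
$21 s{\left(Y{\left(-2 \right)} \right)} 1 = 21 \left(- \frac{17}{5}\right) 1 = \left(- \frac{357}{5}\right) 1 = - \frac{357}{5}$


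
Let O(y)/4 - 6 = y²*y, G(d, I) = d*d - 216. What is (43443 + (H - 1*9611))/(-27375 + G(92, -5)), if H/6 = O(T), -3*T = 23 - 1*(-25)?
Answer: 64328/19127 ≈ 3.3632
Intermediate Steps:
G(d, I) = -216 + d² (G(d, I) = d² - 216 = -216 + d²)
T = -16 (T = -(23 - 1*(-25))/3 = -(23 + 25)/3 = -⅓*48 = -16)
O(y) = 24 + 4*y³ (O(y) = 24 + 4*(y²*y) = 24 + 4*y³)
H = -98160 (H = 6*(24 + 4*(-16)³) = 6*(24 + 4*(-4096)) = 6*(24 - 16384) = 6*(-16360) = -98160)
(43443 + (H - 1*9611))/(-27375 + G(92, -5)) = (43443 + (-98160 - 1*9611))/(-27375 + (-216 + 92²)) = (43443 + (-98160 - 9611))/(-27375 + (-216 + 8464)) = (43443 - 107771)/(-27375 + 8248) = -64328/(-19127) = -64328*(-1/19127) = 64328/19127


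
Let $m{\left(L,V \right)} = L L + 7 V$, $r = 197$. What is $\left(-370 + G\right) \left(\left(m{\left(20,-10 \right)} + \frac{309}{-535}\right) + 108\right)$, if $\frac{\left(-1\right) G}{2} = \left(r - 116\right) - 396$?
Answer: $\frac{12169092}{107} \approx 1.1373 \cdot 10^{5}$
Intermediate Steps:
$m{\left(L,V \right)} = L^{2} + 7 V$
$G = 630$ ($G = - 2 \left(\left(197 - 116\right) - 396\right) = - 2 \left(81 - 396\right) = \left(-2\right) \left(-315\right) = 630$)
$\left(-370 + G\right) \left(\left(m{\left(20,-10 \right)} + \frac{309}{-535}\right) + 108\right) = \left(-370 + 630\right) \left(\left(\left(20^{2} + 7 \left(-10\right)\right) + \frac{309}{-535}\right) + 108\right) = 260 \left(\left(\left(400 - 70\right) + 309 \left(- \frac{1}{535}\right)\right) + 108\right) = 260 \left(\left(330 - \frac{309}{535}\right) + 108\right) = 260 \left(\frac{176241}{535} + 108\right) = 260 \cdot \frac{234021}{535} = \frac{12169092}{107}$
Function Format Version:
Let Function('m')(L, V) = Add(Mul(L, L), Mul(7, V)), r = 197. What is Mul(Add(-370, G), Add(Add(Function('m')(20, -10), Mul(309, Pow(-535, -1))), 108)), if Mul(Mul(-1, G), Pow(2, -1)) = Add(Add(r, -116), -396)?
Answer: Rational(12169092, 107) ≈ 1.1373e+5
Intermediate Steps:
Function('m')(L, V) = Add(Pow(L, 2), Mul(7, V))
G = 630 (G = Mul(-2, Add(Add(197, -116), -396)) = Mul(-2, Add(81, -396)) = Mul(-2, -315) = 630)
Mul(Add(-370, G), Add(Add(Function('m')(20, -10), Mul(309, Pow(-535, -1))), 108)) = Mul(Add(-370, 630), Add(Add(Add(Pow(20, 2), Mul(7, -10)), Mul(309, Pow(-535, -1))), 108)) = Mul(260, Add(Add(Add(400, -70), Mul(309, Rational(-1, 535))), 108)) = Mul(260, Add(Add(330, Rational(-309, 535)), 108)) = Mul(260, Add(Rational(176241, 535), 108)) = Mul(260, Rational(234021, 535)) = Rational(12169092, 107)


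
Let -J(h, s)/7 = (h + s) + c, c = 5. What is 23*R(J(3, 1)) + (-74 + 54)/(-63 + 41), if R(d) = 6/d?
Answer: -296/231 ≈ -1.2814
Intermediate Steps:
J(h, s) = -35 - 7*h - 7*s (J(h, s) = -7*((h + s) + 5) = -7*(5 + h + s) = -35 - 7*h - 7*s)
23*R(J(3, 1)) + (-74 + 54)/(-63 + 41) = 23*(6/(-35 - 7*3 - 7*1)) + (-74 + 54)/(-63 + 41) = 23*(6/(-35 - 21 - 7)) - 20/(-22) = 23*(6/(-63)) - 20*(-1/22) = 23*(6*(-1/63)) + 10/11 = 23*(-2/21) + 10/11 = -46/21 + 10/11 = -296/231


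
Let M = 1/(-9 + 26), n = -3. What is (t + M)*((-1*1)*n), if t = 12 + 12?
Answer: 1227/17 ≈ 72.177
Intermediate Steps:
M = 1/17 ≈ 0.058824
t = 24
(t + M)*((-1*1)*n) = (24 + 1/17)*(-1*1*(-3)) = 409*(-1*(-3))/17 = (409/17)*3 = 1227/17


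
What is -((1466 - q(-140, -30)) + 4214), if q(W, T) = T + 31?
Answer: -5679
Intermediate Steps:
q(W, T) = 31 + T
-((1466 - q(-140, -30)) + 4214) = -((1466 - (31 - 30)) + 4214) = -((1466 - 1*1) + 4214) = -((1466 - 1) + 4214) = -(1465 + 4214) = -1*5679 = -5679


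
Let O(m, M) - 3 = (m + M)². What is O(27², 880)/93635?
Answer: 2588884/93635 ≈ 27.649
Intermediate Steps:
O(m, M) = 3 + (M + m)² (O(m, M) = 3 + (m + M)² = 3 + (M + m)²)
O(27², 880)/93635 = (3 + (880 + 27²)²)/93635 = (3 + (880 + 729)²)*(1/93635) = (3 + 1609²)*(1/93635) = (3 + 2588881)*(1/93635) = 2588884*(1/93635) = 2588884/93635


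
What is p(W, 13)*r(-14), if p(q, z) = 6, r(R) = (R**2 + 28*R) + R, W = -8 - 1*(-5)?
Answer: -1260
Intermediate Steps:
W = -3 (W = -8 + 5 = -3)
r(R) = R**2 + 29*R
p(W, 13)*r(-14) = 6*(-14*(29 - 14)) = 6*(-14*15) = 6*(-210) = -1260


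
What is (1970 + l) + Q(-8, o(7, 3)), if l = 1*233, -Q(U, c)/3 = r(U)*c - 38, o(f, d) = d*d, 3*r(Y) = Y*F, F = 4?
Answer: 2605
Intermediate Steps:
r(Y) = 4*Y/3 (r(Y) = (Y*4)/3 = (4*Y)/3 = 4*Y/3)
o(f, d) = d²
Q(U, c) = 114 - 4*U*c (Q(U, c) = -3*((4*U/3)*c - 38) = -3*(4*U*c/3 - 38) = -3*(-38 + 4*U*c/3) = 114 - 4*U*c)
l = 233
(1970 + l) + Q(-8, o(7, 3)) = (1970 + 233) + (114 - 4*(-8)*3²) = 2203 + (114 - 4*(-8)*9) = 2203 + (114 + 288) = 2203 + 402 = 2605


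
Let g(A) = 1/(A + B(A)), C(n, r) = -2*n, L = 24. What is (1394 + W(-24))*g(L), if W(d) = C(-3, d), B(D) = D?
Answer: 175/6 ≈ 29.167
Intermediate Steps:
W(d) = 6 (W(d) = -2*(-3) = 6)
g(A) = 1/(2*A) (g(A) = 1/(A + A) = 1/(2*A))
(1394 + W(-24))*g(L) = (1394 + 6)*((½)/24) = 1400*((½)*(1/24)) = 1400*(1/48) = 175/6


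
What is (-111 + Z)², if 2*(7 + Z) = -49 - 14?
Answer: 89401/4 ≈ 22350.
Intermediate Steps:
Z = -77/2 (Z = -7 + (-49 - 14)/2 = -7 + (½)*(-63) = -7 - 63/2 = -77/2 ≈ -38.500)
(-111 + Z)² = (-111 - 77/2)² = (-299/2)² = 89401/4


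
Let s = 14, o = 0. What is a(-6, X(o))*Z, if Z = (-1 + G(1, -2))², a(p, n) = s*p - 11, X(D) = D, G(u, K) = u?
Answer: 0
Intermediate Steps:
a(p, n) = -11 + 14*p (a(p, n) = 14*p - 11 = -11 + 14*p)
Z = 0 (Z = (-1 + 1)² = 0² = 0)
a(-6, X(o))*Z = (-11 + 14*(-6))*0 = (-11 - 84)*0 = -95*0 = 0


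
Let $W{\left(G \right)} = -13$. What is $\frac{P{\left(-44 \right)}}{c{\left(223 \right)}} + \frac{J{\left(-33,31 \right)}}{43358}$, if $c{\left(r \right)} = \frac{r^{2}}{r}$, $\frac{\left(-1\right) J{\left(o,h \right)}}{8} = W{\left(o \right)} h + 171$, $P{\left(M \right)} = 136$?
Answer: $\frac{3155288}{4834417} \approx 0.65267$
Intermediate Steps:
$J{\left(o,h \right)} = -1368 + 104 h$ ($J{\left(o,h \right)} = - 8 \left(- 13 h + 171\right) = - 8 \left(171 - 13 h\right) = -1368 + 104 h$)
$c{\left(r \right)} = r$
$\frac{P{\left(-44 \right)}}{c{\left(223 \right)}} + \frac{J{\left(-33,31 \right)}}{43358} = \frac{136}{223} + \frac{-1368 + 104 \cdot 31}{43358} = 136 \cdot \frac{1}{223} + \left(-1368 + 3224\right) \frac{1}{43358} = \frac{136}{223} + 1856 \cdot \frac{1}{43358} = \frac{136}{223} + \frac{928}{21679} = \frac{3155288}{4834417}$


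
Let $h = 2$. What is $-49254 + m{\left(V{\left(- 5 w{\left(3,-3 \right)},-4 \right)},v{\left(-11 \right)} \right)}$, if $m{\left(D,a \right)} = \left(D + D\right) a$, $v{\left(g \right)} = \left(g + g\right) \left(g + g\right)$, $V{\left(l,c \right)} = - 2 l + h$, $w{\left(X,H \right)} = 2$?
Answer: $-27958$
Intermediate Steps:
$V{\left(l,c \right)} = 2 - 2 l$ ($V{\left(l,c \right)} = - 2 l + 2 = 2 - 2 l$)
$v{\left(g \right)} = 4 g^{2}$ ($v{\left(g \right)} = 2 g 2 g = 4 g^{2}$)
$m{\left(D,a \right)} = 2 D a$
$-49254 + m{\left(V{\left(- 5 w{\left(3,-3 \right)},-4 \right)},v{\left(-11 \right)} \right)} = -49254 + 2 \left(2 - 2 \left(\left(-5\right) 2\right)\right) 4 \left(-11\right)^{2} = -49254 + 2 \left(2 - -20\right) 4 \cdot 121 = -49254 + 2 \left(2 + 20\right) 484 = -49254 + 2 \cdot 22 \cdot 484 = -49254 + 21296 = -27958$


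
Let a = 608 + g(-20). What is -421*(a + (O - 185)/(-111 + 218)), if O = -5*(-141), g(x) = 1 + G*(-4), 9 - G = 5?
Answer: -26931791/107 ≈ -2.5170e+5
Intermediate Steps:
G = 4 (G = 9 - 1*5 = 9 - 5 = 4)
g(x) = -15 (g(x) = 1 + 4*(-4) = 1 - 16 = -15)
O = 705
a = 593 (a = 608 - 15 = 593)
-421*(a + (O - 185)/(-111 + 218)) = -421*(593 + (705 - 185)/(-111 + 218)) = -421*(593 + 520/107) = -421*63971/107 = -26931791/107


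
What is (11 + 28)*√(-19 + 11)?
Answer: 78*I*√2 ≈ 110.31*I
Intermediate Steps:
(11 + 28)*√(-19 + 11) = 39*√(-8) = 39*(2*I*√2) = 78*I*√2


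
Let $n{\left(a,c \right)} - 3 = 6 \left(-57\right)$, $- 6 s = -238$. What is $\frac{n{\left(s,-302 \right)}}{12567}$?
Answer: $- \frac{113}{4189} \approx -0.026975$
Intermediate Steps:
$s = \frac{119}{3}$ ($s = \left(- \frac{1}{6}\right) \left(-238\right) = \frac{119}{3} \approx 39.667$)
$n{\left(a,c \right)} = -339$ ($n{\left(a,c \right)} = 3 + 6 \left(-57\right) = 3 - 342 = -339$)
$\frac{n{\left(s,-302 \right)}}{12567} = - \frac{339}{12567} = \left(-339\right) \frac{1}{12567} = - \frac{113}{4189}$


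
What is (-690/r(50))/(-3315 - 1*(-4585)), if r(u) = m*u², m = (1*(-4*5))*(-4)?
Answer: -69/25400000 ≈ -2.7165e-6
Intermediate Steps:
m = 80 (m = (1*(-20))*(-4) = -20*(-4) = 80)
r(u) = 80*u²
(-690/r(50))/(-3315 - 1*(-4585)) = (-690/(80*50²))/(-3315 - 1*(-4585)) = (-690/(80*2500))/(-3315 + 4585) = -690/200000/1270 = -690*1/200000*(1/1270) = -69/20000*1/1270 = -69/25400000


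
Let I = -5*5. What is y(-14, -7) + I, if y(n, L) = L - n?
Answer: -18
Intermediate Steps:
I = -25
y(-14, -7) + I = (-7 - 1*(-14)) - 25 = (-7 + 14) - 25 = 7 - 25 = -18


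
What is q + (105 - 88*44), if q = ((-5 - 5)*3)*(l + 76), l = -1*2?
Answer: -5987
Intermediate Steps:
l = -2
q = -2220 (q = ((-5 - 5)*3)*(-2 + 76) = -10*3*74 = -30*74 = -2220)
q + (105 - 88*44) = -2220 + (105 - 88*44) = -2220 + (105 - 3872) = -2220 - 3767 = -5987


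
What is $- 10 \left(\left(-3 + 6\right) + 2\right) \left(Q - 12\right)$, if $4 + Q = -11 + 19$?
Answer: $400$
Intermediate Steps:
$Q = 4$ ($Q = -4 + \left(-11 + 19\right) = -4 + 8 = 4$)
$- 10 \left(\left(-3 + 6\right) + 2\right) \left(Q - 12\right) = - 10 \left(\left(-3 + 6\right) + 2\right) \left(4 - 12\right) = - 10 \left(3 + 2\right) \left(-8\right) = \left(-10\right) 5 \left(-8\right) = \left(-50\right) \left(-8\right) = 400$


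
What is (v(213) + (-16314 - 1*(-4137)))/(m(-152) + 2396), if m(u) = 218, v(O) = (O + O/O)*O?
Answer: 33405/2614 ≈ 12.779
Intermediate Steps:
v(O) = O*(1 + O) (v(O) = (O + 1)*O = (1 + O)*O = O*(1 + O))
(v(213) + (-16314 - 1*(-4137)))/(m(-152) + 2396) = (213*(1 + 213) + (-16314 - 1*(-4137)))/(218 + 2396) = (213*214 + (-16314 + 4137))/2614 = (45582 - 12177)*(1/2614) = 33405*(1/2614) = 33405/2614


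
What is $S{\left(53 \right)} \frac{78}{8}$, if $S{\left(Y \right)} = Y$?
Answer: $\frac{2067}{4} \approx 516.75$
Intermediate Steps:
$S{\left(53 \right)} \frac{78}{8} = 53 \cdot \frac{78}{8} = 53 \cdot 78 \cdot \frac{1}{8} = 53 \cdot \frac{39}{4} = \frac{2067}{4}$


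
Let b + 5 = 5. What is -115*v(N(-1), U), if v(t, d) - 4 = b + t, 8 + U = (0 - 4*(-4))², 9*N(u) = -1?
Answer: -4025/9 ≈ -447.22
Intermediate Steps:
N(u) = -⅑ (N(u) = (⅑)*(-1) = -⅑)
b = 0 (b = -5 + 5 = 0)
U = 248 (U = -8 + (0 - 4*(-4))² = -8 + (0 + 16)² = -8 + 16² = -8 + 256 = 248)
v(t, d) = 4 + t (v(t, d) = 4 + (0 + t) = 4 + t)
-115*v(N(-1), U) = -115*(4 - ⅑) = -115*35/9 = -4025/9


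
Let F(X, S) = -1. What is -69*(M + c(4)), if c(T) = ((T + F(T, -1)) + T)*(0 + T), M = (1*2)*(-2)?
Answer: -1656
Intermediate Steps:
M = -4 (M = 2*(-2) = -4)
c(T) = T*(-1 + 2*T) (c(T) = ((T - 1) + T)*(0 + T) = ((-1 + T) + T)*T = (-1 + 2*T)*T = T*(-1 + 2*T))
-69*(M + c(4)) = -69*(-4 + 4*(-1 + 2*4)) = -69*(-4 + 4*(-1 + 8)) = -69*(-4 + 4*7) = -69*(-4 + 28) = -69*24 = -1656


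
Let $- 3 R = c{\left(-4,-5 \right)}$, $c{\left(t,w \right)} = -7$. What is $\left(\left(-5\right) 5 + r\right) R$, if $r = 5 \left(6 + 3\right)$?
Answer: $\frac{140}{3} \approx 46.667$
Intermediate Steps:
$r = 45$ ($r = 5 \cdot 9 = 45$)
$R = \frac{7}{3}$ ($R = \left(- \frac{1}{3}\right) \left(-7\right) = \frac{7}{3} \approx 2.3333$)
$\left(\left(-5\right) 5 + r\right) R = \left(\left(-5\right) 5 + 45\right) \frac{7}{3} = \left(-25 + 45\right) \frac{7}{3} = 20 \cdot \frac{7}{3} = \frac{140}{3}$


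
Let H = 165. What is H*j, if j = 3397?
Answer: 560505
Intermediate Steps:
H*j = 165*3397 = 560505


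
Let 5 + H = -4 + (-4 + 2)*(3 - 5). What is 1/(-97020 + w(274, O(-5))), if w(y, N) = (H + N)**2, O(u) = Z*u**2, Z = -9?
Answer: -1/44120 ≈ -2.2665e-5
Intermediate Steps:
O(u) = -9*u**2
H = -5 (H = -5 + (-4 + (-4 + 2)*(3 - 5)) = -5 + (-4 - 2*(-2)) = -5 + (-4 + 4) = -5 + 0 = -5)
w(y, N) = (-5 + N)**2
1/(-97020 + w(274, O(-5))) = 1/(-97020 + (-5 - 9*(-5)**2)**2) = 1/(-97020 + (-5 - 9*25)**2) = 1/(-97020 + (-5 - 225)**2) = 1/(-97020 + (-230)**2) = 1/(-97020 + 52900) = 1/(-44120) = -1/44120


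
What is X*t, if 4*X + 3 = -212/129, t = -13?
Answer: 7787/516 ≈ 15.091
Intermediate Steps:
X = -599/516 (X = -¾ + (-212/129)/4 = -¾ + (-212*1/129)/4 = -¾ + (¼)*(-212/129) = -¾ - 53/129 = -599/516 ≈ -1.1609)
X*t = -599/516*(-13) = 7787/516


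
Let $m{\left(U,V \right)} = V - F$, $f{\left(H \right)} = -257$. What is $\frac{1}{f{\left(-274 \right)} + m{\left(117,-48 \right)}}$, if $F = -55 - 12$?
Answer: $- \frac{1}{238} \approx -0.0042017$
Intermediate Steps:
$F = -67$ ($F = -55 - 12 = -67$)
$m{\left(U,V \right)} = 67 + V$ ($m{\left(U,V \right)} = V - -67 = V + 67 = 67 + V$)
$\frac{1}{f{\left(-274 \right)} + m{\left(117,-48 \right)}} = \frac{1}{-257 + \left(67 - 48\right)} = \frac{1}{-257 + 19} = \frac{1}{-238} = - \frac{1}{238}$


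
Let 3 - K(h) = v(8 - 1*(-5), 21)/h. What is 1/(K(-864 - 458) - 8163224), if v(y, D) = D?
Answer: -1322/10791778141 ≈ -1.2250e-7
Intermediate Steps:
K(h) = 3 - 21/h
1/(K(-864 - 458) - 8163224) = 1/((3 - 21/(-864 - 458)) - 8163224) = 1/((3 - 21/(-1322)) - 8163224) = 1/((3 - 21*(-1/1322)) - 8163224) = 1/((3 + 21/1322) - 8163224) = 1/(3987/1322 - 8163224) = 1/(-10791778141/1322) = -1322/10791778141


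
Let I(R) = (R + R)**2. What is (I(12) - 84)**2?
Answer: 242064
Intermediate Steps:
I(R) = 4*R**2 (I(R) = (2*R)**2 = 4*R**2)
(I(12) - 84)**2 = (4*12**2 - 84)**2 = (4*144 - 84)**2 = (576 - 84)**2 = 492**2 = 242064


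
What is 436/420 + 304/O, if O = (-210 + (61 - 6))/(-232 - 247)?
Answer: 612263/651 ≈ 940.50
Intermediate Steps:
O = 155/479 (O = (-210 + 55)/(-479) = -155*(-1/479) = 155/479 ≈ 0.32359)
436/420 + 304/O = 436/420 + 304/(155/479) = 436*(1/420) + 304*(479/155) = 109/105 + 145616/155 = 612263/651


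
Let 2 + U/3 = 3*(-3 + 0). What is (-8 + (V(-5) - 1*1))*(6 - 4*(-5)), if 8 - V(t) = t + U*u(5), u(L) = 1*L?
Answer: 4394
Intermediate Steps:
U = -33 (U = -6 + 3*(3*(-3 + 0)) = -6 + 3*(3*(-3)) = -6 + 3*(-9) = -6 - 27 = -33)
u(L) = L
V(t) = 173 - t (V(t) = 8 - (t - 33*5) = 8 - (t - 165) = 8 - (-165 + t) = 8 + (165 - t) = 173 - t)
(-8 + (V(-5) - 1*1))*(6 - 4*(-5)) = (-8 + ((173 - 1*(-5)) - 1*1))*(6 - 4*(-5)) = (-8 + ((173 + 5) - 1))*(6 + 20) = (-8 + (178 - 1))*26 = (-8 + 177)*26 = 169*26 = 4394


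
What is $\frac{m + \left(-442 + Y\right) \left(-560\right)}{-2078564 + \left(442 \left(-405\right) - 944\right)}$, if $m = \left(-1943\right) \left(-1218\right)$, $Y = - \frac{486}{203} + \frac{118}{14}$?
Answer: $- \frac{37855363}{32748511} \approx -1.1559$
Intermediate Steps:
$Y = \frac{175}{29}$ ($Y = \left(-486\right) \frac{1}{203} + 118 \cdot \frac{1}{14} = - \frac{486}{203} + \frac{59}{7} = \frac{175}{29} \approx 6.0345$)
$m = 2366574$
$\frac{m + \left(-442 + Y\right) \left(-560\right)}{-2078564 + \left(442 \left(-405\right) - 944\right)} = \frac{2366574 + \left(-442 + \frac{175}{29}\right) \left(-560\right)}{-2078564 + \left(442 \left(-405\right) - 944\right)} = \frac{2366574 - - \frac{7080080}{29}}{-2078564 - 179954} = \frac{2366574 + \frac{7080080}{29}}{-2078564 - 179954} = \frac{75710726}{29 \left(-2258518\right)} = \frac{75710726}{29} \left(- \frac{1}{2258518}\right) = - \frac{37855363}{32748511}$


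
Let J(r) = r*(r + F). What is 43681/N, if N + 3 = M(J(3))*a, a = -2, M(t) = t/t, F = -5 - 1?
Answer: -43681/5 ≈ -8736.2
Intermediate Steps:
F = -6
J(r) = r*(-6 + r) (J(r) = r*(r - 6) = r*(-6 + r))
M(t) = 1
N = -5 (N = -3 + 1*(-2) = -3 - 2 = -5)
43681/N = 43681/(-5) = 43681*(-1/5) = -43681/5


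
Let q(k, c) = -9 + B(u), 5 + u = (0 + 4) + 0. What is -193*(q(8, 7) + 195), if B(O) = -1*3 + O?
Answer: -35126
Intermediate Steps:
u = -1 (u = -5 + ((0 + 4) + 0) = -5 + (4 + 0) = -5 + 4 = -1)
B(O) = -3 + O
q(k, c) = -13 (q(k, c) = -9 + (-3 - 1) = -9 - 4 = -13)
-193*(q(8, 7) + 195) = -193*(-13 + 195) = -193*182 = -35126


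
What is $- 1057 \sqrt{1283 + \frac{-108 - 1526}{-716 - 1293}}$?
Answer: $- \frac{151 \sqrt{105746421}}{41} \approx -37873.0$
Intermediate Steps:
$- 1057 \sqrt{1283 + \frac{-108 - 1526}{-716 - 1293}} = - 1057 \sqrt{1283 - \frac{1634}{-2009}} = - 1057 \sqrt{1283 - - \frac{1634}{2009}} = - 1057 \sqrt{1283 + \frac{1634}{2009}} = - 1057 \sqrt{\frac{2579181}{2009}} = - 1057 \frac{\sqrt{105746421}}{287} = - \frac{151 \sqrt{105746421}}{41}$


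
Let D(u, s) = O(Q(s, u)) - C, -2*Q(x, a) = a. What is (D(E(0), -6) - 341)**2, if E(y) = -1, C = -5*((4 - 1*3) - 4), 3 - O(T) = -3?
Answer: 122500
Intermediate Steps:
Q(x, a) = -a/2
O(T) = 6 (O(T) = 3 - 1*(-3) = 3 + 3 = 6)
C = 15 (C = -5*((4 - 3) - 4) = -5*(1 - 4) = -5*(-3) = 15)
D(u, s) = -9 (D(u, s) = 6 - 1*15 = 6 - 15 = -9)
(D(E(0), -6) - 341)**2 = (-9 - 341)**2 = (-350)**2 = 122500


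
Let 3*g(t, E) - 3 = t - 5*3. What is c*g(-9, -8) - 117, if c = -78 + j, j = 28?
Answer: 233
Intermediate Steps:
c = -50 (c = -78 + 28 = -50)
g(t, E) = -4 + t/3 (g(t, E) = 1 + (t - 5*3)/3 = 1 + (t - 15)/3 = 1 + (-15 + t)/3 = 1 + (-5 + t/3) = -4 + t/3)
c*g(-9, -8) - 117 = -50*(-4 + (1/3)*(-9)) - 117 = -50*(-4 - 3) - 117 = -50*(-7) - 117 = 350 - 117 = 233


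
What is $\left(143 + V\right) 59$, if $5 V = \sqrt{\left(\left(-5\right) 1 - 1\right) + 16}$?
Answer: $8437 + \frac{59 \sqrt{10}}{5} \approx 8474.3$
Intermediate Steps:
$V = \frac{\sqrt{10}}{5}$ ($V = \frac{\sqrt{\left(\left(-5\right) 1 - 1\right) + 16}}{5} = \frac{\sqrt{\left(-5 - 1\right) + 16}}{5} = \frac{\sqrt{-6 + 16}}{5} = \frac{\sqrt{10}}{5} \approx 0.63246$)
$\left(143 + V\right) 59 = \left(143 + \frac{\sqrt{10}}{5}\right) 59 = 8437 + \frac{59 \sqrt{10}}{5}$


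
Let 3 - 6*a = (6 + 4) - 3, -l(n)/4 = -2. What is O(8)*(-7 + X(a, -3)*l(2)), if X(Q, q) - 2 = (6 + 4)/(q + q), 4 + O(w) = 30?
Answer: -338/3 ≈ -112.67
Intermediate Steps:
l(n) = 8 (l(n) = -4*(-2) = 8)
O(w) = 26 (O(w) = -4 + 30 = 26)
a = -⅔ (a = ½ - ((6 + 4) - 3)/6 = ½ - (10 - 3)/6 = ½ - ⅙*7 = ½ - 7/6 = -⅔ ≈ -0.66667)
X(Q, q) = 2 + 5/q (X(Q, q) = 2 + (6 + 4)/(q + q) = 2 + 10/((2*q)) = 2 + 10*(1/(2*q)) = 2 + 5/q)
O(8)*(-7 + X(a, -3)*l(2)) = 26*(-7 + (2 + 5/(-3))*8) = 26*(-7 + (2 + 5*(-⅓))*8) = 26*(-7 + (2 - 5/3)*8) = 26*(-7 + (⅓)*8) = 26*(-7 + 8/3) = 26*(-13/3) = -338/3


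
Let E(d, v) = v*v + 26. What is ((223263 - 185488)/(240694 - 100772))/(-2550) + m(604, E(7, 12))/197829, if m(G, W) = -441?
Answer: -14363597/6151250964 ≈ -0.0023351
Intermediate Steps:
E(d, v) = 26 + v**2 (E(d, v) = v**2 + 26 = 26 + v**2)
((223263 - 185488)/(240694 - 100772))/(-2550) + m(604, E(7, 12))/197829 = ((223263 - 185488)/(240694 - 100772))/(-2550) - 441/197829 = (37775/139922)*(-1/2550) - 441*1/197829 = (37775*(1/139922))*(-1/2550) - 49/21981 = (37775/139922)*(-1/2550) - 49/21981 = -1511/14272044 - 49/21981 = -14363597/6151250964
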